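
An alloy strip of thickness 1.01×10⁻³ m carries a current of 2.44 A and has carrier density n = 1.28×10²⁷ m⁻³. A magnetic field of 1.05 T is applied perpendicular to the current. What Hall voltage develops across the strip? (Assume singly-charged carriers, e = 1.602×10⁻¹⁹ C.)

V_H ≈ 1.24×10⁻⁵ V

V_H = IB/(n e t).
V_H = (2.44)(1.05)/((1.28×10²⁷)(1.602×10⁻¹⁹)(1.01×10⁻³)) ≈ 1.24×10⁻⁵ V.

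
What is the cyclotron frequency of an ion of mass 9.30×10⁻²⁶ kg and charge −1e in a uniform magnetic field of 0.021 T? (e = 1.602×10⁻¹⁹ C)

f ≈ 5800 Hz

f = |q|B/(2πm).
f = (1.602×10⁻¹⁹)(0.021)/(2π·9.30×10⁻²⁶) ≈ 5800 Hz.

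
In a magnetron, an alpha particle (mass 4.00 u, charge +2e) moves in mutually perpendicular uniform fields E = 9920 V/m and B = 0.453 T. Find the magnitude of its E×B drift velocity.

v_d ≈ 2.19×10⁴ m/s

The steady drift has the magnetic force balancing the electric force, so v_d = E/B.
v_d = 9920/0.453 = 2.19×10⁴ m/s.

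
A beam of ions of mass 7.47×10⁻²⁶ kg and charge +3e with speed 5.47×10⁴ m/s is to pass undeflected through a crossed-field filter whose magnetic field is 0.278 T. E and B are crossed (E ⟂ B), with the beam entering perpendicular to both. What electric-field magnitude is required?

For straight-line motion qE = qvB, so E = vB.
E = 5.47×10⁴ × 0.278 = 1.52×10⁴ V/m.

E = 1.52×10⁴ V/m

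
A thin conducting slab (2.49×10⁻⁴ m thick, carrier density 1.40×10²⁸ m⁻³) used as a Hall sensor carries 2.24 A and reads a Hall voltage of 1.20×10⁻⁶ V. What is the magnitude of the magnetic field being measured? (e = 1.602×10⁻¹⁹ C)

B ≈ 0.299 T

From V_H = IB/(n e t), B = V_H n e t / I.
B = (1.20×10⁻⁶)(1.40×10²⁸)(1.602×10⁻¹⁹)(2.49×10⁻⁴)/2.24 ≈ 0.299 T.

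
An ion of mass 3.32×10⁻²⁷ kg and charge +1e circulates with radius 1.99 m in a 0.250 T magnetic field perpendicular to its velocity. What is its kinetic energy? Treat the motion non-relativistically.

v = |q|Br/m, then KE = ½mv² = (qBr)²/(2m).
v = (1.602×10⁻¹⁹)(0.250)(1.99)/3.32×10⁻²⁷ ≈ 2.401×10⁷ m/s.
KE = ½(3.32×10⁻²⁷)(2.401×10⁷)² ≈ 9.57×10⁻¹³ J = 5.97×10⁶ eV.

KE ≈ 5.97×10⁶ eV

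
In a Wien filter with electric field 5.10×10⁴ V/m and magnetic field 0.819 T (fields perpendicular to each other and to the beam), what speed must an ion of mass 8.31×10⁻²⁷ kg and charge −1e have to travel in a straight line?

For undeflected motion the electric and magnetic forces balance: qE = qvB.
v = E/B = 5.10×10⁴/0.819 = 6.23×10⁴ m/s.
The result is independent of the particle's charge and mass.

v = 6.23×10⁴ m/s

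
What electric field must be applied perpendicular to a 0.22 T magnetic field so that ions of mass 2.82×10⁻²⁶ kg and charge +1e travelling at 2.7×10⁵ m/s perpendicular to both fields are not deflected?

For straight-line motion qE = qvB, so E = vB.
E = 2.7×10⁵ × 0.22 = 5.9×10⁴ V/m.

E = 5.9×10⁴ V/m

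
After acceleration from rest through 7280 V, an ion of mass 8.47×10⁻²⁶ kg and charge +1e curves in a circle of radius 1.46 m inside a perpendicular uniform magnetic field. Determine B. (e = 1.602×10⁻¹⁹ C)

v = √(2|q|V/m) = √(2·1.602×10⁻¹⁹·7280/8.47×10⁻²⁶) ≈ 1.659×10⁵ m/s.
B = mv/(|q|r) = (8.47×10⁻²⁶)(1.659×10⁵)/((1.602×10⁻¹⁹)(1.46)) ≈ 0.0601 T.

B ≈ 0.0601 T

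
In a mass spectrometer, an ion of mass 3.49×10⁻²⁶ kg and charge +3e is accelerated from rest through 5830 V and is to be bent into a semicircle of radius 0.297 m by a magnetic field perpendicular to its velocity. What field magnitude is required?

v = √(2|q|V/m) = √(2·4.806×10⁻¹⁹·5830/3.49×10⁻²⁶) ≈ 4.007×10⁵ m/s.
B = mv/(|q|r) = (3.49×10⁻²⁶)(4.007×10⁵)/((4.806×10⁻¹⁹)(0.297)) ≈ 0.0980 T.

B ≈ 0.0980 T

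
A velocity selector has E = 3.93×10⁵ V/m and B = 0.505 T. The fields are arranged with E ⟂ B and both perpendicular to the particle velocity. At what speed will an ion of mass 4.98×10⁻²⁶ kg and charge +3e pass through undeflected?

v = 7.78×10⁵ m/s

Straight-line motion ⇒ electric and magnetic forces cancel, so E = vB.
v = E/B = 3.93×10⁵/0.505 = 7.78×10⁵ m/s.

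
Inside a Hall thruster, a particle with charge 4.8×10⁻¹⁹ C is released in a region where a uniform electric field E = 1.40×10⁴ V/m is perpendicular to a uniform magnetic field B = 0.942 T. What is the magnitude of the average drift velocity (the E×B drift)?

v_d ≈ 1.49×10⁴ m/s

In crossed fields the guiding centre drifts at v_d = |E×B|/B² = E/B, independent of charge and mass.
v_d = 1.40×10⁴/0.942 = 1.49×10⁴ m/s.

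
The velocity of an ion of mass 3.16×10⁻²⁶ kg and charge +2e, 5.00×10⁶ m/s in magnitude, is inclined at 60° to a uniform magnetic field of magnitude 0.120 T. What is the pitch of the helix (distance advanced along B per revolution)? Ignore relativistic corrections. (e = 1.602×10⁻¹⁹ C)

p ≈ 12.9 m

v∥ = v cosθ = 5.00×10⁶·cos60° ≈ 2.500×10⁶ m/s.
T = 2πm/(|q|B) = 2π(3.16×10⁻²⁶)/((3.204×10⁻¹⁹)(0.120)) ≈ 5.164×10⁻⁶ s.
pitch = v∥ T = (2.500×10⁶)(5.164×10⁻⁶) ≈ 12.9 m.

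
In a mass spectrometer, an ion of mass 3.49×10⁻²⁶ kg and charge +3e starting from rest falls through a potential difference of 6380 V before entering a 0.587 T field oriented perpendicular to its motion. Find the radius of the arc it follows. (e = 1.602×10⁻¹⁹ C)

r ≈ 0.0519 m

Acceleration: |q|V = ½mv² ⇒ v = √(2|q|V/m) = √(2·4.806×10⁻¹⁹·6380/3.49×10⁻²⁶) ≈ 4.192×10⁵ m/s.
In the field: r = mv/(|q|B) = (3.49×10⁻²⁶)(4.192×10⁵)/((4.806×10⁻¹⁹)(0.587)) ≈ 0.0519 m.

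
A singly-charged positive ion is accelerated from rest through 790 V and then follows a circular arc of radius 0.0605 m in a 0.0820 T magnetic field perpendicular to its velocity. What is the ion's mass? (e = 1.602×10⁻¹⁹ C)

Combine |q|V = ½mv² and r = mv/(|q|B): eliminate v to get m = qB²r²/(2V).
m = (1.602×10⁻¹⁹)(0.0820)²(0.0605)²/(2·790) ≈ 2.50×10⁻²⁷ kg.

m ≈ 2.50×10⁻²⁷ kg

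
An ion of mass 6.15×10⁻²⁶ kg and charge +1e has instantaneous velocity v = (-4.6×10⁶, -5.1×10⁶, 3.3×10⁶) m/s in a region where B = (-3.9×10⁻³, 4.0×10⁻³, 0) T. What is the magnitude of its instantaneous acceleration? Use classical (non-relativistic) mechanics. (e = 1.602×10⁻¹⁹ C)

|a| ≈ 1.11×10¹¹ m/s²

v×B = (-1.32×10⁴, -1.29×10⁴, -3.83×10⁴) N/C.
F = q v×B = (1.602×10⁻¹⁹ C)·(-1.32×10⁴, -1.29×10⁴, -3.83×10⁴) = (-2.11×10⁻¹⁵, -2.06×10⁻¹⁵, -6.13×10⁻¹⁵) N.
|a| = |F|/m = 6.808×10⁻¹⁵/6.15×10⁻²⁶ ≈ 1.11×10¹¹ m/s².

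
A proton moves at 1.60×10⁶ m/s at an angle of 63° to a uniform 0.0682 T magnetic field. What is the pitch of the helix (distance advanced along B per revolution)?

v∥ = v cosθ = 1.60×10⁶·cos63° ≈ 7.264×10⁵ m/s.
T = 2πm/(|q|B) = 2π(1.673×10⁻²⁷)/((1.602×10⁻¹⁹)(0.0682)) ≈ 9.621×10⁻⁷ s.
pitch = v∥ T = (7.264×10⁵)(9.621×10⁻⁷) ≈ 0.699 m.

p ≈ 0.699 m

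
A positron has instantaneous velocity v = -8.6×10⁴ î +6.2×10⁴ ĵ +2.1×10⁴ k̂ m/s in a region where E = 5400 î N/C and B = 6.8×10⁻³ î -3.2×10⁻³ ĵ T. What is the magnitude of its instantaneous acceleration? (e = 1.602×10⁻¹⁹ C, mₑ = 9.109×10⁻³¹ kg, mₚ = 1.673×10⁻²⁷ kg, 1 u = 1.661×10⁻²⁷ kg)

|a| ≈ 9.62×10¹⁴ m/s²

v×B = (67.2, 143, -146) N/C.
E + v×B = (5470, 143, -146) N/C.
F = q(E + v×B) = (1.602×10⁻¹⁹ C)·(5470, 143, -146) = (8.76×10⁻¹⁶, 2.29×10⁻¹⁷, -2.35×10⁻¹⁷) N.
|a| = |F|/m = 8.765×10⁻¹⁶/9.109×10⁻³¹ ≈ 9.62×10¹⁴ m/s².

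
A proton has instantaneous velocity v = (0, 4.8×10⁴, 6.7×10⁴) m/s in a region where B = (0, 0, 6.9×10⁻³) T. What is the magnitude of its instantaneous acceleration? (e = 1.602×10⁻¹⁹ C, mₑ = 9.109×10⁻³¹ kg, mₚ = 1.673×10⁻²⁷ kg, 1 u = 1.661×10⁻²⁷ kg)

v×B = (331, 0, 0) N/C.
F = q v×B = (1.602×10⁻¹⁹ C)·(331, 0, 0) = (5.31×10⁻¹⁷, 0, 0) N.
|a| = |F|/m = 5.306×10⁻¹⁷/1.673×10⁻²⁷ ≈ 3.17×10¹⁰ m/s².

|a| ≈ 3.17×10¹⁰ m/s²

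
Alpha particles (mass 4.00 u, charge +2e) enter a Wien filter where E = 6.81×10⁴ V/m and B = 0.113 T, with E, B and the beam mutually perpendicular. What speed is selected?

v = 6.03×10⁵ m/s

For undeflected motion the electric and magnetic forces balance: qE = qvB.
v = E/B = 6.81×10⁴/0.113 = 6.03×10⁵ m/s.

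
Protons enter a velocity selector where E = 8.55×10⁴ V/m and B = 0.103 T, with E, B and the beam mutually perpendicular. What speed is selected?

For undeflected motion the electric and magnetic forces balance: qE = qvB.
v = E/B = 8.55×10⁴/0.103 = 8.30×10⁵ m/s.

v = 8.30×10⁵ m/s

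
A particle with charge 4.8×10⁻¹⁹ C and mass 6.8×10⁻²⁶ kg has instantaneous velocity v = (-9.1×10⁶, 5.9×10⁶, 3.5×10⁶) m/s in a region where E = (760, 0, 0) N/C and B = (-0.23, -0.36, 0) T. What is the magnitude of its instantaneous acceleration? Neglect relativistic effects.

|a| ≈ 3.44×10¹³ m/s²

v×B = (1.26×10⁶, -8.05×10⁵, 4.63×10⁶) N/C.
E + v×B = (1.26×10⁶, -8.05×10⁵, 4.63×10⁶) N/C.
F = q(E + v×B) = (4.8×10⁻¹⁹ C)·(1.26×10⁶, -8.05×10⁵, 4.63×10⁶) = (6.05×10⁻¹³, -3.86×10⁻¹³, 2.22×10⁻¹²) N.
|a| = |F|/m = 2.337×10⁻¹²/6.8×10⁻²⁶ ≈ 3.44×10¹³ m/s².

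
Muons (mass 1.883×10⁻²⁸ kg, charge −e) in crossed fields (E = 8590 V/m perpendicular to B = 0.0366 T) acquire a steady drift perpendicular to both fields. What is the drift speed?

v_d ≈ 2.35×10⁵ m/s

The E×B drift speed is v_d = E/B.
v_d = 8590/0.0366 = 2.35×10⁵ m/s.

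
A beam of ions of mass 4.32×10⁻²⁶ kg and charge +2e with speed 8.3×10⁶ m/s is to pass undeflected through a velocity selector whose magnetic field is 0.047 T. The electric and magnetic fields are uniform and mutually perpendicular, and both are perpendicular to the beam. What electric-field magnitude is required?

E = 3.9×10⁵ V/m

For straight-line motion qE = qvB, so E = vB.
E = 8.3×10⁶ × 0.047 = 3.9×10⁵ V/m.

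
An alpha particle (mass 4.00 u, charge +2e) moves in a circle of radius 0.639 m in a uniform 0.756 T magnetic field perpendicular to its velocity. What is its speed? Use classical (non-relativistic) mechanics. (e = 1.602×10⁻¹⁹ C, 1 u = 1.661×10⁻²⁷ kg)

v ≈ 2.33×10⁷ m/s

From |q|vB = mv²/r, v = |q|Br/m.
v = (3.204×10⁻¹⁹)(0.756)(0.639)/6.644×10⁻²⁷ ≈ 2.33×10⁷ m/s.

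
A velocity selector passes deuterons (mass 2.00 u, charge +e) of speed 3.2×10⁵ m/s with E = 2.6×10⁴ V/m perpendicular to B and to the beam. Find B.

Balance of forces in the selector: qE = qvB ⇒ B = E/v.
B = 2.6×10⁴/3.2×10⁵ = 0.081 T.

B = 0.081 T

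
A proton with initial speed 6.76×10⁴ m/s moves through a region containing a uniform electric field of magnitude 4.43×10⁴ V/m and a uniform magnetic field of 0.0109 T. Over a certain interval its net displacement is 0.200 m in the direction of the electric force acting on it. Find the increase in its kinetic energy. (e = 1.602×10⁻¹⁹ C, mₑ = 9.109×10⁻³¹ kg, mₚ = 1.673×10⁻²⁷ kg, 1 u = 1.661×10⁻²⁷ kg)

The magnetic force is always ⟂ v and does no work; only the electric force changes KE.
ΔKE = F_E · d = |q|E d = (1.602×10⁻¹⁹)(4.43×10⁴)(0.200) ≈ 1.42×10⁻¹⁵ J.

ΔKE ≈ 1.42×10⁻¹⁵ J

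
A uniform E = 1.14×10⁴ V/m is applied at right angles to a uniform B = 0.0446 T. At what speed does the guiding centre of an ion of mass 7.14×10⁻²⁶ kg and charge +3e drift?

v_d ≈ 2.56×10⁵ m/s

The E×B drift speed is v_d = E/B.
v_d = 1.14×10⁴/0.0446 = 2.56×10⁵ m/s.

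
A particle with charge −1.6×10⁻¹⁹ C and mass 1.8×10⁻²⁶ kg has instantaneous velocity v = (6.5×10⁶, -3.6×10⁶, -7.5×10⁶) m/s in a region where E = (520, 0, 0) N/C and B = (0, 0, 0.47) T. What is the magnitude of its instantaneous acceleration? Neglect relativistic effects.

|a| ≈ 3.10×10¹³ m/s²

v×B = (-1.69×10⁶, -3.06×10⁶, 0) N/C.
E + v×B = (-1.69×10⁶, -3.06×10⁶, 0) N/C.
F = q(E + v×B) = (−1.6×10⁻¹⁹ C)·(-1.69×10⁶, -3.06×10⁶, 0) = (2.71×10⁻¹³, 4.89×10⁻¹³, 0) N.
|a| = |F|/m = 5.587×10⁻¹³/1.8×10⁻²⁶ ≈ 3.10×10¹³ m/s².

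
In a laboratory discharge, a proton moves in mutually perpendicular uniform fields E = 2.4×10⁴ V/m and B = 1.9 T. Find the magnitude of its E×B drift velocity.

In crossed fields the guiding centre drifts at v_d = |E×B|/B² = E/B, independent of charge and mass.
v_d = 2.4×10⁴/1.9 = 1.3×10⁴ m/s.

v_d ≈ 1.3×10⁴ m/s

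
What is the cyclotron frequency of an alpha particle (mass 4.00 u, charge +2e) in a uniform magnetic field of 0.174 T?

f ≈ 1.34×10⁶ Hz

f = |q|B/(2πm).
f = (3.204×10⁻¹⁹)(0.174)/(2π·6.644×10⁻²⁷) ≈ 1.34×10⁶ Hz.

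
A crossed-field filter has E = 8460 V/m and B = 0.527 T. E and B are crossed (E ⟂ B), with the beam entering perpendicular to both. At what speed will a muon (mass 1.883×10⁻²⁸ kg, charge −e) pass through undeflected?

For undeflected motion the electric and magnetic forces balance: qE = qvB.
v = E/B = 8460/0.527 = 1.61×10⁴ m/s.

v = 1.61×10⁴ m/s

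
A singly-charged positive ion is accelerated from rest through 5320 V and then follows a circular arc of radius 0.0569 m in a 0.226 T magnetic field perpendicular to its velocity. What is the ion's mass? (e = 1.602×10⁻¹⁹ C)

Combine |q|V = ½mv² and r = mv/(|q|B): eliminate v to get m = qB²r²/(2V).
m = (1.602×10⁻¹⁹)(0.226)²(0.0569)²/(2·5320) ≈ 2.49×10⁻²⁷ kg.

m ≈ 2.49×10⁻²⁷ kg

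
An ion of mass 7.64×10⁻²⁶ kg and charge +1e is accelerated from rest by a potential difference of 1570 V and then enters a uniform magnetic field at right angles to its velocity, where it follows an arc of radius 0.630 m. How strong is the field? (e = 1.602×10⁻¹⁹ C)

v = √(2|q|V/m) = √(2·1.602×10⁻¹⁹·1570/7.64×10⁻²⁶) ≈ 8.114×10⁴ m/s.
B = mv/(|q|r) = (7.64×10⁻²⁶)(8.114×10⁴)/((1.602×10⁻¹⁹)(0.630)) ≈ 0.0614 T.

B ≈ 0.0614 T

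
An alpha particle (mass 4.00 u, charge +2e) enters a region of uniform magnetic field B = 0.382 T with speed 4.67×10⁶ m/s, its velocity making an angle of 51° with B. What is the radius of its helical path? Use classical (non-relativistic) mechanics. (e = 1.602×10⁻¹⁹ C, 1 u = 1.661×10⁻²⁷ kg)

v⊥ = v sinθ = 4.67×10⁶·sin51° ≈ 3.629×10⁶ m/s.
r = m v⊥/(|q|B) = (6.644×10⁻²⁷)(3.629×10⁶)/((3.204×10⁻¹⁹)(0.382)) ≈ 0.197 m.

r ≈ 0.197 m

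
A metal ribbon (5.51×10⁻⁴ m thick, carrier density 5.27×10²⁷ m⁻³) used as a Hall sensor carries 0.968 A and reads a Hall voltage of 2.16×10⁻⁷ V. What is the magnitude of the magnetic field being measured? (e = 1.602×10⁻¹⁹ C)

From V_H = IB/(n e t), B = V_H n e t / I.
B = (2.16×10⁻⁷)(5.27×10²⁷)(1.602×10⁻¹⁹)(5.51×10⁻⁴)/0.968 ≈ 0.104 T.

B ≈ 0.104 T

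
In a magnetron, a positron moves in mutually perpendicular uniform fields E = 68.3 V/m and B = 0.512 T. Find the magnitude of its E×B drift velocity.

v_d ≈ 133 m/s

The E×B drift speed is v_d = E/B.
v_d = 68.3/0.512 = 133 m/s.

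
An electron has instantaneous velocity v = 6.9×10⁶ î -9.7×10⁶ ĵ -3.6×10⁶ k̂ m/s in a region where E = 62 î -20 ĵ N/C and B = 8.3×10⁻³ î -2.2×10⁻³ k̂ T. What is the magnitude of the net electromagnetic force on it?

v×B = (2.13×10⁴, -1.47×10⁴, 8.05×10⁴) N/C.
E + v×B = (2.14×10⁴, -1.47×10⁴, 8.05×10⁴) N/C.
F = q(E + v×B) = (−1.602×10⁻¹⁹ C)·(2.14×10⁴, -1.47×10⁴, 8.05×10⁴) = (-3.43×10⁻¹⁵, 2.36×10⁻¹⁵, -1.29×10⁻¹⁴) N.
|F| = 1.36×10⁻¹⁴ N.

|F| ≈ 1.36×10⁻¹⁴ N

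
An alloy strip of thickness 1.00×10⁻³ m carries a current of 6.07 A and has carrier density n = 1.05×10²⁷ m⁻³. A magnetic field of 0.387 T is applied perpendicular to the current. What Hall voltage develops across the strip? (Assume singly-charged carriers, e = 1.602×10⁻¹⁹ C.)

V_H ≈ 1.40×10⁻⁵ V

V_H = IB/(n e t).
V_H = (6.07)(0.387)/((1.05×10²⁷)(1.602×10⁻¹⁹)(1.00×10⁻³)) ≈ 1.40×10⁻⁵ V.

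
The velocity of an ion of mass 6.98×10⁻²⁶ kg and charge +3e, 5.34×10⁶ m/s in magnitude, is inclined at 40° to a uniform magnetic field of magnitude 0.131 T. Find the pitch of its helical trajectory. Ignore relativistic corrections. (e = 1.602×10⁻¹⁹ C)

v∥ = v cosθ = 5.34×10⁶·cos40° ≈ 4.091×10⁶ m/s.
T = 2πm/(|q|B) = 2π(6.98×10⁻²⁶)/((4.806×10⁻¹⁹)(0.131)) ≈ 6.966×10⁻⁶ s.
pitch = v∥ T = (4.091×10⁶)(6.966×10⁻⁶) ≈ 28.5 m.

p ≈ 28.5 m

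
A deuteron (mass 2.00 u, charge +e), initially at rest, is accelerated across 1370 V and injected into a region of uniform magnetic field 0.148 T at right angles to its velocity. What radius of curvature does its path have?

Acceleration: |q|V = ½mv² ⇒ v = √(2|q|V/m) = √(2·1.602×10⁻¹⁹·1370/3.322×10⁻²⁷) ≈ 3.635×10⁵ m/s.
In the field: r = mv/(|q|B) = (3.322×10⁻²⁷)(3.635×10⁵)/((1.602×10⁻¹⁹)(0.148)) ≈ 0.0509 m.

r ≈ 0.0509 m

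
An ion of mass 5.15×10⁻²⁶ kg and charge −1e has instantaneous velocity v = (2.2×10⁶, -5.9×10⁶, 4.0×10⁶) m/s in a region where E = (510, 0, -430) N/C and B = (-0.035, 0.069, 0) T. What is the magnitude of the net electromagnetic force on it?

|F| ≈ 5.03×10⁻¹⁴ N

v×B = (-2.76×10⁵, -1.40×10⁵, -5.47×10⁴) N/C.
E + v×B = (-2.75×10⁵, -1.40×10⁵, -5.51×10⁴) N/C.
F = q(E + v×B) = (−1.602×10⁻¹⁹ C)·(-2.75×10⁵, -1.40×10⁵, -5.51×10⁴) = (4.41×10⁻¹⁴, 2.24×10⁻¹⁴, 8.83×10⁻¹⁵) N.
|F| = 5.03×10⁻¹⁴ N.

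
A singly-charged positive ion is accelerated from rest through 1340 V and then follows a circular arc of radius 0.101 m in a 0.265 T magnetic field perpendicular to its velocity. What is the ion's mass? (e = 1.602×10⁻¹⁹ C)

Combine |q|V = ½mv² and r = mv/(|q|B): eliminate v to get m = qB²r²/(2V).
m = (1.602×10⁻¹⁹)(0.265)²(0.101)²/(2·1340) ≈ 4.28×10⁻²⁶ kg.

m ≈ 4.28×10⁻²⁶ kg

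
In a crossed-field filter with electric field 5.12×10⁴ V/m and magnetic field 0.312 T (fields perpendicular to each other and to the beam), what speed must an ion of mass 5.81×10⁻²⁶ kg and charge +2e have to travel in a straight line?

For undeflected motion the electric and magnetic forces balance: qE = qvB.
v = E/B = 5.12×10⁴/0.312 = 1.64×10⁵ m/s.

v = 1.64×10⁵ m/s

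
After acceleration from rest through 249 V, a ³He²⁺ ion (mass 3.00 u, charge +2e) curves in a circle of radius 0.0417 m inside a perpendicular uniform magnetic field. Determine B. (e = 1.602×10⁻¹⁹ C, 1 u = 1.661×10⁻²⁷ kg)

B ≈ 0.0667 T

v = √(2|q|V/m) = √(2·3.204×10⁻¹⁹·249/4.983×10⁻²⁷) ≈ 1.789×10⁵ m/s.
B = mv/(|q|r) = (4.983×10⁻²⁷)(1.789×10⁵)/((3.204×10⁻¹⁹)(0.0417)) ≈ 0.0667 T.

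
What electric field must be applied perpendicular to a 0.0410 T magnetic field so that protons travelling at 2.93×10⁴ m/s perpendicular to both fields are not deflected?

E = 1200 V/m

For straight-line motion qE = qvB, so E = vB.
E = 2.93×10⁴ × 0.0410 = 1200 V/m.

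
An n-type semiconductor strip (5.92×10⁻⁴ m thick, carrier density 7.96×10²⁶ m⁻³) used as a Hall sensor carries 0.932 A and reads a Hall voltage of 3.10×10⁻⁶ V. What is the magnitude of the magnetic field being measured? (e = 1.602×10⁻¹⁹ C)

B ≈ 0.251 T

From V_H = IB/(n e t), B = V_H n e t / I.
B = (3.10×10⁻⁶)(7.96×10²⁶)(1.602×10⁻¹⁹)(5.92×10⁻⁴)/0.932 ≈ 0.251 T.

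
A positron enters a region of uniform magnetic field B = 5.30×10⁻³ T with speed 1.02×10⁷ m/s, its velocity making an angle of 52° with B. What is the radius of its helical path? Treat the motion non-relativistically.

r ≈ 8.62×10⁻³ m

v⊥ = v sinθ = 1.02×10⁷·sin52° ≈ 8.038×10⁶ m/s.
r = m v⊥/(|q|B) = (9.109×10⁻³¹)(8.038×10⁶)/((1.602×10⁻¹⁹)(5.30×10⁻³)) ≈ 8.62×10⁻³ m.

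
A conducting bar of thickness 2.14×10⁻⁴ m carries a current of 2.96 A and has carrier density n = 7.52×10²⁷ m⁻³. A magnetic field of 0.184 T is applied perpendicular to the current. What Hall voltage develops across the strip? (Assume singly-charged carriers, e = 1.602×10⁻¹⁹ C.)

V_H ≈ 2.11×10⁻⁶ V

V_H = IB/(n e t).
V_H = (2.96)(0.184)/((7.52×10²⁷)(1.602×10⁻¹⁹)(2.14×10⁻⁴)) ≈ 2.11×10⁻⁶ V.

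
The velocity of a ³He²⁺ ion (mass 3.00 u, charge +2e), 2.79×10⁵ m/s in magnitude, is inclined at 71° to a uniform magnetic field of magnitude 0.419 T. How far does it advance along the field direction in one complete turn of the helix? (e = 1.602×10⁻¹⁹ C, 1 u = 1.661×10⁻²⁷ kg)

p ≈ 0.0212 m

v∥ = v cosθ = 2.79×10⁵·cos71° ≈ 9.083×10⁴ m/s.
T = 2πm/(|q|B) = 2π(4.983×10⁻²⁷)/((3.204×10⁻¹⁹)(0.419)) ≈ 2.332×10⁻⁷ s.
pitch = v∥ T = (9.083×10⁴)(2.332×10⁻⁷) ≈ 0.0212 m.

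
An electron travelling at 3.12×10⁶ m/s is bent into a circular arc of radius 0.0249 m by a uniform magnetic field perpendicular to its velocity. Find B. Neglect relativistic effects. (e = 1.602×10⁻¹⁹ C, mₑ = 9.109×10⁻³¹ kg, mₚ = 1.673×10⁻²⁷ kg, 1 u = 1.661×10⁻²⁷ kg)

B ≈ 7.12×10⁻⁴ T

From |q|vB = mv²/r, B = mv/(|q|r).
B = (9.109×10⁻³¹)(3.12×10⁶)/((1.602×10⁻¹⁹)(0.0249)) ≈ 7.12×10⁻⁴ T.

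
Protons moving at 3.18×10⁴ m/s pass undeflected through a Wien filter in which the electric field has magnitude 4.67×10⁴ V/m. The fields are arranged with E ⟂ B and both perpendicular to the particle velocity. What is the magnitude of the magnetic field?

B = 1.47 T

Balance of forces in the selector: qE = qvB ⇒ B = E/v.
B = 4.67×10⁴/3.18×10⁴ = 1.47 T.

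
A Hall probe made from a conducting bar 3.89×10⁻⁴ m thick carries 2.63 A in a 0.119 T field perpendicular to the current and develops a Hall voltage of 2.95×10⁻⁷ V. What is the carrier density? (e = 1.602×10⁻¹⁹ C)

n ≈ 1.70×10²⁸ m⁻³

From V_H = IB/(n e t), n = IB/(V_H e t).
n = (2.63)(0.119)/((2.95×10⁻⁷)(1.602×10⁻¹⁹)(3.89×10⁻⁴)) ≈ 1.70×10²⁸ m⁻³.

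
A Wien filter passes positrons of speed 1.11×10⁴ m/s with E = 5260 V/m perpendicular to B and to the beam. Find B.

Balance of forces in the selector: qE = qvB ⇒ B = E/v.
B = 5260/1.11×10⁴ = 0.474 T.

B = 0.474 T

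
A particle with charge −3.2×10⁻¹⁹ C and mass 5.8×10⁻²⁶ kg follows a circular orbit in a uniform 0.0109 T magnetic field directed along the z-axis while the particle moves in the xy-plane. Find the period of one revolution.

T ≈ 1.04×10⁻⁴ s

The cyclotron period depends only on m, q, B: T = 2πm/(|q|B).
T = 2π(5.8×10⁻²⁶)/((3.2×10⁻¹⁹)(0.0109)) ≈ 1.04×10⁻⁴ s.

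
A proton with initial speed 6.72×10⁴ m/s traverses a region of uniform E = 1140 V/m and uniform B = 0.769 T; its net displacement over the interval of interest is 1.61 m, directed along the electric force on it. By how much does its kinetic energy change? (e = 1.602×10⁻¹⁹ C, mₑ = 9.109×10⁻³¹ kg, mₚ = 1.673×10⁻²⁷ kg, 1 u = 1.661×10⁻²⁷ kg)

ΔKE ≈ 2.94×10⁻¹⁶ J

The magnetic force is always ⟂ v and does no work; only the electric force changes KE.
ΔKE = F_E · d = |q|E d = (1.602×10⁻¹⁹)(1140)(1.61) ≈ 2.94×10⁻¹⁶ J.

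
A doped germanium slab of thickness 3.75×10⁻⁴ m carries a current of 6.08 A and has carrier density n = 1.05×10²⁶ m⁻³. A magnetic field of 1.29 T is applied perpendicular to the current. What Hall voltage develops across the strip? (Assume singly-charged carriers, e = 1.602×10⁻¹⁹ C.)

V_H = IB/(n e t).
V_H = (6.08)(1.29)/((1.05×10²⁶)(1.602×10⁻¹⁹)(3.75×10⁻⁴)) ≈ 1.24×10⁻³ V.

V_H ≈ 1.24×10⁻³ V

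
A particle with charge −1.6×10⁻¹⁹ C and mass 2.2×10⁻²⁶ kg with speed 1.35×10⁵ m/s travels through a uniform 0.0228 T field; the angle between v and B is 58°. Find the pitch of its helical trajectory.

v∥ = v cosθ = 1.35×10⁵·cos58° ≈ 7.154×10⁴ m/s.
T = 2πm/(|q|B) = 2π(2.2×10⁻²⁶)/((1.6×10⁻¹⁹)(0.0228)) ≈ 3.789×10⁻⁵ s.
pitch = v∥ T = (7.154×10⁴)(3.789×10⁻⁵) ≈ 2.71 m.

p ≈ 2.71 m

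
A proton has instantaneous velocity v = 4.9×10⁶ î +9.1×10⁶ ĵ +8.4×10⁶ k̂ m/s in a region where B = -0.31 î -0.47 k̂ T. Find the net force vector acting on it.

v×B = (-4.28×10⁶, -3.01×10⁵, 2.82×10⁶) N/C.
F = q v×B = (1.602×10⁻¹⁹ C)·(-4.28×10⁶, -3.01×10⁵, 2.82×10⁶) = (-6.85×10⁻¹³, -4.82×10⁻¹⁴, 4.52×10⁻¹³) N.

F ≈ (-6.85×10⁻¹³, -4.82×10⁻¹⁴, 4.52×10⁻¹³) N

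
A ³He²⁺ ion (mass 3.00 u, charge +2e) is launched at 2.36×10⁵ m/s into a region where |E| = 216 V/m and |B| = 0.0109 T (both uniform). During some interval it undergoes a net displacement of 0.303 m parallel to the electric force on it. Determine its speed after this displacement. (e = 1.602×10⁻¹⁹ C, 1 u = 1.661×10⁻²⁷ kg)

v_f ≈ 2.53×10⁵ m/s

B does no work; ΔKE = |q|E d.
½mv_f² = ½mv₀² + |q|Ed = ½(4.983×10⁻²⁷)(2.36×10⁵)² + (3.204×10⁻¹⁹)(216)(0.303) ≈ 1.388×10⁻¹⁶ J + 2.097×10⁻¹⁷ J ≈ 1.597×10⁻¹⁶ J.
v_f = √(2·1.597×10⁻¹⁶/4.983×10⁻²⁷) ≈ 2.53×10⁵ m/s.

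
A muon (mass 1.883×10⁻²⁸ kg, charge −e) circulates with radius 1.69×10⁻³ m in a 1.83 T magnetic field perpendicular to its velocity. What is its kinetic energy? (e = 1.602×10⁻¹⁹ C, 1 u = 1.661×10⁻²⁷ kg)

KE ≈ 4070 eV

v = |q|Br/m, then KE = ½mv² = (qBr)²/(2m).
v = (1.602×10⁻¹⁹)(1.83)(1.69×10⁻³)/1.883×10⁻²⁸ ≈ 2.631×10⁶ m/s.
KE = ½(1.883×10⁻²⁸)(2.631×10⁶)² ≈ 6.52×10⁻¹⁶ J = 4070 eV.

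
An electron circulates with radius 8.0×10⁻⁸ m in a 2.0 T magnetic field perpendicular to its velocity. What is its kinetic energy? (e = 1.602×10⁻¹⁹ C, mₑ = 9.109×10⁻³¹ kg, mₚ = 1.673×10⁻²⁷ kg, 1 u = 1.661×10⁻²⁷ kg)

KE ≈ 2.3×10⁻³ eV

v = |q|Br/m, then KE = ½mv² = (qBr)²/(2m).
v = (1.602×10⁻¹⁹)(2.0)(8.0×10⁻⁸)/9.109×10⁻³¹ ≈ 2.814×10⁴ m/s.
KE = ½(9.109×10⁻³¹)(2.814×10⁴)² ≈ 3.6×10⁻²² J = 2.3×10⁻³ eV.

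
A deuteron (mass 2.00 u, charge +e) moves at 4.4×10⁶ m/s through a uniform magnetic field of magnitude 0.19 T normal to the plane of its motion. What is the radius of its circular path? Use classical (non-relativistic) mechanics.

r ≈ 0.48 m

The magnetic force provides the centripetal force: |q|vB = mv²/r.
r = mv/(|q|B) = (3.322×10⁻²⁷)(4.4×10⁶)/((1.602×10⁻¹⁹)(0.19)) ≈ 0.48 m.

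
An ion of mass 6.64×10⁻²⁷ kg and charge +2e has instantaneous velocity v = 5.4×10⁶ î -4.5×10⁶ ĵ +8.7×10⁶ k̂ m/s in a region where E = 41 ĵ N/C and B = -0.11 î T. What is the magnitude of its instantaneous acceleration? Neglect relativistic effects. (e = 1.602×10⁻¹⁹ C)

v×B = (0, -9.57×10⁵, -4.95×10⁵) N/C.
E + v×B = (0, -9.57×10⁵, -4.95×10⁵) N/C.
F = q(E + v×B) = (3.204×10⁻¹⁹ C)·(0, -9.57×10⁵, -4.95×10⁵) = (0, -3.07×10⁻¹³, -1.59×10⁻¹³) N.
|a| = |F|/m = 3.452×10⁻¹³/6.64×10⁻²⁷ ≈ 5.20×10¹³ m/s².

|a| ≈ 5.20×10¹³ m/s²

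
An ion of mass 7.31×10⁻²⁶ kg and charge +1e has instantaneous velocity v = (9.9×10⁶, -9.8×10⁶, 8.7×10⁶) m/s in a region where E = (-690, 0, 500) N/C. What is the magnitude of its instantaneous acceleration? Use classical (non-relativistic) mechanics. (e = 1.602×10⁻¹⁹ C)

|a| ≈ 1.87×10⁹ m/s²

Only an electric field acts, so F = qE = (1.602×10⁻¹⁹ C)·(-690, 0, 500) = (-1.11×10⁻¹⁶, 0, 8.01×10⁻¹⁷) N.
|a| = |F|/m = 1.365×10⁻¹⁶/7.31×10⁻²⁶ ≈ 1.87×10⁹ m/s².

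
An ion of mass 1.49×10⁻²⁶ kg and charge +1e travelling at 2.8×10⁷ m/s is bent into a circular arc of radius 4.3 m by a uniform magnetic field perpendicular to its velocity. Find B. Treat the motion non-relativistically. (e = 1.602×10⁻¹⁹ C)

B ≈ 0.61 T

From |q|vB = mv²/r, B = mv/(|q|r).
B = (1.49×10⁻²⁶)(2.8×10⁷)/((1.602×10⁻¹⁹)(4.3)) ≈ 0.61 T.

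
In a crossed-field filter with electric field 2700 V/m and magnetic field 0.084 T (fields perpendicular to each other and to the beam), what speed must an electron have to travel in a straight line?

v = 3.2×10⁴ m/s

Straight-line motion ⇒ electric and magnetic forces cancel, so E = vB.
v = E/B = 2700/0.084 = 3.2×10⁴ m/s.
The result is independent of the particle's charge and mass.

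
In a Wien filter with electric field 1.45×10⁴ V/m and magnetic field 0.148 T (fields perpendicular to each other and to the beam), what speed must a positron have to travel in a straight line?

For undeflected motion the electric and magnetic forces balance: qE = qvB.
v = E/B = 1.45×10⁴/0.148 = 9.80×10⁴ m/s.

v = 9.80×10⁴ m/s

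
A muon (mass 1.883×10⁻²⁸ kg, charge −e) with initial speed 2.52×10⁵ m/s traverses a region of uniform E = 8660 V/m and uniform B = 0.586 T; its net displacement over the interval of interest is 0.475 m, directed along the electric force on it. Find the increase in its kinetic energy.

ΔKE ≈ 6.59×10⁻¹⁶ J

The magnetic force is always ⟂ v and does no work; only the electric force changes KE.
ΔKE = F_E · d = |q|E d = (1.602×10⁻¹⁹)(8660)(0.475) ≈ 6.59×10⁻¹⁶ J.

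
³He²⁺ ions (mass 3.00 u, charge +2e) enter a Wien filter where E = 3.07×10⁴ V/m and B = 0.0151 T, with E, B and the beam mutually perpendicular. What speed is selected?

v = 2.03×10⁶ m/s

Zero net Lorentz force requires |qE| = |q v×B|, i.e. E = vB.
v = E/B = 3.07×10⁴/0.0151 = 2.03×10⁶ m/s.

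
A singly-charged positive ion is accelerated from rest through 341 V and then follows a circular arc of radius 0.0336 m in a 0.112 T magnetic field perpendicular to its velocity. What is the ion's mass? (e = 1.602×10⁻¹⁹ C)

m ≈ 3.33×10⁻²⁷ kg

Combine |q|V = ½mv² and r = mv/(|q|B): eliminate v to get m = qB²r²/(2V).
m = (1.602×10⁻¹⁹)(0.112)²(0.0336)²/(2·341) ≈ 3.33×10⁻²⁷ kg.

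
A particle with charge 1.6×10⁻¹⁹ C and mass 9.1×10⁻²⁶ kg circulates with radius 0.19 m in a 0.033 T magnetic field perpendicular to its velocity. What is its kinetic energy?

v = |q|Br/m, then KE = ½mv² = (qBr)²/(2m).
v = (1.6×10⁻¹⁹)(0.033)(0.19)/9.1×10⁻²⁶ ≈ 1.102×10⁴ m/s.
KE = ½(9.1×10⁻²⁶)(1.102×10⁴)² ≈ 5.5×10⁻¹⁸ J = 35 eV.

KE ≈ 35 eV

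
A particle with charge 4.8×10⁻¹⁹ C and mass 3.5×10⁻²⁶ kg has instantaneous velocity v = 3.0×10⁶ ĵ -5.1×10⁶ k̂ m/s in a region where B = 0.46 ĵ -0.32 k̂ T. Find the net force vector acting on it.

F ≈ (6.65×10⁻¹³, 0, 0) N

v×B = (1.39×10⁶, 0, 0) N/C.
F = q v×B = (4.8×10⁻¹⁹ C)·(1.39×10⁶, 0, 0) = (6.65×10⁻¹³, 0, 0) N.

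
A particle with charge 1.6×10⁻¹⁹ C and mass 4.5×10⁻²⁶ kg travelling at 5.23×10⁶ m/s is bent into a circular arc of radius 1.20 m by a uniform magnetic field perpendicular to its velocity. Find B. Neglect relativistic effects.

B ≈ 1.23 T

From |q|vB = mv²/r, B = mv/(|q|r).
B = (4.5×10⁻²⁶)(5.23×10⁶)/((1.6×10⁻¹⁹)(1.20)) ≈ 1.23 T.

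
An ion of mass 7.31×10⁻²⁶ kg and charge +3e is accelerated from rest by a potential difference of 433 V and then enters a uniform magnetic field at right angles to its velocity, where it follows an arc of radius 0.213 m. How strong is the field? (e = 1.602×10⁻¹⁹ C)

B ≈ 0.0539 T

v = √(2|q|V/m) = √(2·4.806×10⁻¹⁹·433/7.31×10⁻²⁶) ≈ 7.546×10⁴ m/s.
B = mv/(|q|r) = (7.31×10⁻²⁶)(7.546×10⁴)/((4.806×10⁻¹⁹)(0.213)) ≈ 0.0539 T.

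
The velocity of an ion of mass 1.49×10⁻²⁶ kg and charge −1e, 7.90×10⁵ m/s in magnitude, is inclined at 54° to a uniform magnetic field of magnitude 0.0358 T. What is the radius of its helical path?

r ≈ 1.66 m

v⊥ = v sinθ = 7.90×10⁵·sin54° ≈ 6.391×10⁵ m/s.
r = m v⊥/(|q|B) = (1.49×10⁻²⁶)(6.391×10⁵)/((1.602×10⁻¹⁹)(0.0358)) ≈ 1.66 m.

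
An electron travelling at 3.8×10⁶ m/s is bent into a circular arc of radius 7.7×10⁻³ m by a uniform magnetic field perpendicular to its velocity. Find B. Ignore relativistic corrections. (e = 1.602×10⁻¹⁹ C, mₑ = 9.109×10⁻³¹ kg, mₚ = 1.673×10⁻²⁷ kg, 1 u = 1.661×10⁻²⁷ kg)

B ≈ 2.8×10⁻³ T

From |q|vB = mv²/r, B = mv/(|q|r).
B = (9.109×10⁻³¹)(3.8×10⁶)/((1.602×10⁻¹⁹)(7.7×10⁻³)) ≈ 2.8×10⁻³ T.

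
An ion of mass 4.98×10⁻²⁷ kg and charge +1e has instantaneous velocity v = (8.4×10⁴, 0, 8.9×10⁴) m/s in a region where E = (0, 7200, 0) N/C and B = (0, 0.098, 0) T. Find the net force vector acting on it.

v×B = (-8720, 0, 8230) N/C.
E + v×B = (-8720, 7200, 8230) N/C.
F = q(E + v×B) = (1.602×10⁻¹⁹ C)·(-8720, 7200, 8230) = (-1.40×10⁻¹⁵, 1.15×10⁻¹⁵, 1.32×10⁻¹⁵) N.

F ≈ (-1.40×10⁻¹⁵, 1.15×10⁻¹⁵, 1.32×10⁻¹⁵) N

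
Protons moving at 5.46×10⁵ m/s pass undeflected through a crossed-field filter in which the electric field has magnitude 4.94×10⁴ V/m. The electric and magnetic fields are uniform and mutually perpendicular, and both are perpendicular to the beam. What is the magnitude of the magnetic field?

Balance of forces in the selector: qE = qvB ⇒ B = E/v.
B = 4.94×10⁴/5.46×10⁵ = 0.0905 T.

B = 0.0905 T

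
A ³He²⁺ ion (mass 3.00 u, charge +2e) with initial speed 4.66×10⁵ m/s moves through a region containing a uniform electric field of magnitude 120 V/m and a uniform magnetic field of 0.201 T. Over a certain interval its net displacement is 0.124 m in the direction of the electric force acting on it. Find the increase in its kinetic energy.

ΔKE ≈ 4.77×10⁻¹⁸ J

The magnetic force is always ⟂ v and does no work; only the electric force changes KE.
ΔKE = F_E · d = |q|E d = (3.204×10⁻¹⁹)(120)(0.124) ≈ 4.77×10⁻¹⁸ J.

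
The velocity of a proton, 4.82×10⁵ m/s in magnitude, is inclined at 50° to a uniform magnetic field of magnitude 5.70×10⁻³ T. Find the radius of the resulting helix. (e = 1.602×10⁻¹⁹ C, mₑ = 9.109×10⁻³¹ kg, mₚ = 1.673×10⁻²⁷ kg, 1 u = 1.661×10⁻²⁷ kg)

r ≈ 0.676 m

v⊥ = v sinθ = 4.82×10⁵·sin50° ≈ 3.692×10⁵ m/s.
r = m v⊥/(|q|B) = (1.673×10⁻²⁷)(3.692×10⁵)/((1.602×10⁻¹⁹)(5.70×10⁻³)) ≈ 0.676 m.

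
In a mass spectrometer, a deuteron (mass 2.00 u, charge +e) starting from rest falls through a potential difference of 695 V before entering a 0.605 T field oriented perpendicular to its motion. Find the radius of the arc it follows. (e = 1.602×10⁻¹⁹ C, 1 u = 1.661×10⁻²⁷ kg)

Acceleration: |q|V = ½mv² ⇒ v = √(2|q|V/m) = √(2·1.602×10⁻¹⁹·695/3.322×10⁻²⁷) ≈ 2.589×10⁵ m/s.
In the field: r = mv/(|q|B) = (3.322×10⁻²⁷)(2.589×10⁵)/((1.602×10⁻¹⁹)(0.605)) ≈ 8.87×10⁻³ m.

r ≈ 8.87×10⁻³ m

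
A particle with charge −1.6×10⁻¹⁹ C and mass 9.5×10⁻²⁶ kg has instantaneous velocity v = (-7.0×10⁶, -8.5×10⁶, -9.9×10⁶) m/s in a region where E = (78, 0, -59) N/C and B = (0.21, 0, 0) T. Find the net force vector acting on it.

F ≈ (-1.25×10⁻¹⁷, 3.33×10⁻¹³, -2.86×10⁻¹³) N

v×B = (0, -2.08×10⁶, 1.78×10⁶) N/C.
E + v×B = (78.0, -2.08×10⁶, 1.78×10⁶) N/C.
F = q(E + v×B) = (−1.6×10⁻¹⁹ C)·(78.0, -2.08×10⁶, 1.78×10⁶) = (-1.25×10⁻¹⁷, 3.33×10⁻¹³, -2.86×10⁻¹³) N.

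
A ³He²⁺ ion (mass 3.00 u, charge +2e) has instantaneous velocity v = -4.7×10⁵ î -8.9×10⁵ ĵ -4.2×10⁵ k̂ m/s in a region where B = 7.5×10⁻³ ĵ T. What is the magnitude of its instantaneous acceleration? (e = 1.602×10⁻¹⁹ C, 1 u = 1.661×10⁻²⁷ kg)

v×B = (3150, 0, -3520) N/C.
F = q v×B = (3.204×10⁻¹⁹ C)·(3150, 0, -3520) = (1.01×10⁻¹⁵, 0, -1.13×10⁻¹⁵) N.
|a| = |F|/m = 1.515×10⁻¹⁵/4.983×10⁻²⁷ ≈ 3.04×10¹¹ m/s².

|a| ≈ 3.04×10¹¹ m/s²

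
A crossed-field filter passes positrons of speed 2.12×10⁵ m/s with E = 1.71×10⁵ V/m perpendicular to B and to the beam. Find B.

Balance of forces in the selector: qE = qvB ⇒ B = E/v.
B = 1.71×10⁵/2.12×10⁵ = 0.807 T.

B = 0.807 T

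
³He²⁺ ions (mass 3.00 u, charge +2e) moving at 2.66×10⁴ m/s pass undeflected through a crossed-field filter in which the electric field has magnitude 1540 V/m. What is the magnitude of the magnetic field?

Balance of forces in the selector: qE = qvB ⇒ B = E/v.
B = 1540/2.66×10⁴ = 0.0579 T.

B = 0.0579 T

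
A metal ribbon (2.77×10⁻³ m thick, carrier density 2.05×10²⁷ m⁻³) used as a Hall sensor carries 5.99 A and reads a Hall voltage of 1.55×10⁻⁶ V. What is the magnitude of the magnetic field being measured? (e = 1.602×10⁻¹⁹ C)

B ≈ 0.235 T

From V_H = IB/(n e t), B = V_H n e t / I.
B = (1.55×10⁻⁶)(2.05×10²⁷)(1.602×10⁻¹⁹)(2.77×10⁻³)/5.99 ≈ 0.235 T.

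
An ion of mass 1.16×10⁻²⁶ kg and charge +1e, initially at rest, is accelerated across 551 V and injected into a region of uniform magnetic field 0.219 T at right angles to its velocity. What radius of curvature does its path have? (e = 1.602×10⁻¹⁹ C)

Acceleration: |q|V = ½mv² ⇒ v = √(2|q|V/m) = √(2·1.602×10⁻¹⁹·551/1.16×10⁻²⁶) ≈ 1.234×10⁵ m/s.
In the field: r = mv/(|q|B) = (1.16×10⁻²⁶)(1.234×10⁵)/((1.602×10⁻¹⁹)(0.219)) ≈ 0.0408 m.

r ≈ 0.0408 m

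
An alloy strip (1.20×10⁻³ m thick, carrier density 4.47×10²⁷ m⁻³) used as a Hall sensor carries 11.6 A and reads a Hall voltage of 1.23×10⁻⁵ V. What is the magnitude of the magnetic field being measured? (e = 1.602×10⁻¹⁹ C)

B ≈ 0.911 T

From V_H = IB/(n e t), B = V_H n e t / I.
B = (1.23×10⁻⁵)(4.47×10²⁷)(1.602×10⁻¹⁹)(1.20×10⁻³)/11.6 ≈ 0.911 T.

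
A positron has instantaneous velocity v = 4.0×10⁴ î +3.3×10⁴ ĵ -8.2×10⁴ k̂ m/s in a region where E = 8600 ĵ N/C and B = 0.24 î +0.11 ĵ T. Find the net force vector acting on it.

F ≈ (1.45×10⁻¹⁵, -1.78×10⁻¹⁵, -5.64×10⁻¹⁶) N

v×B = (9020, -1.97×10⁴, -3520) N/C.
E + v×B = (9020, -1.11×10⁴, -3520) N/C.
F = q(E + v×B) = (1.602×10⁻¹⁹ C)·(9020, -1.11×10⁴, -3520) = (1.45×10⁻¹⁵, -1.78×10⁻¹⁵, -5.64×10⁻¹⁶) N.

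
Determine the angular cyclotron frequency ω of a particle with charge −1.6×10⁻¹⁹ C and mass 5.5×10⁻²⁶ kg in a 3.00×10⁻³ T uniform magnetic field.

ω = |q|B/m.
ω = (1.6×10⁻¹⁹)(3.00×10⁻³)/5.5×10⁻²⁶ ≈ 8730 rad/s.

ω ≈ 8730 rad/s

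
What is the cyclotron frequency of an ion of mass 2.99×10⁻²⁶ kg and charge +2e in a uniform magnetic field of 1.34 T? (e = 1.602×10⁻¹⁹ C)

f ≈ 2.29×10⁶ Hz

f = |q|B/(2πm).
f = (3.204×10⁻¹⁹)(1.34)/(2π·2.99×10⁻²⁶) ≈ 2.29×10⁶ Hz.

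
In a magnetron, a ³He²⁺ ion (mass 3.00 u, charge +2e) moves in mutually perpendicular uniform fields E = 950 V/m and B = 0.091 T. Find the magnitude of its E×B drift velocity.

The steady drift has the magnetic force balancing the electric force, so v_d = E/B.
v_d = 950/0.091 = 1.0×10⁴ m/s.

v_d ≈ 1.0×10⁴ m/s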